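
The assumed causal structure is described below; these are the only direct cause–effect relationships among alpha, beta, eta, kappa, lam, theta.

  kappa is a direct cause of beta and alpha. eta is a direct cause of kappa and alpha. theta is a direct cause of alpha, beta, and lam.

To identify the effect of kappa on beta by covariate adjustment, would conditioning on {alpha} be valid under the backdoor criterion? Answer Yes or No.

No

Backdoor paths from kappa to beta (paths whose first edge points into kappa):
  P1: kappa <- eta -> alpha <- theta -> beta
Condition 1 (no descendant of kappa in the set): FAILS — alpha is a descendant of kappa.
Condition 2 (every backdoor path blocked by {alpha}):
  P1: open — collider(s) alpha are conditioned on (or have a conditioned descendant) and no non-collider on the path is in the set.
{alpha} does not satisfy the backdoor criterion.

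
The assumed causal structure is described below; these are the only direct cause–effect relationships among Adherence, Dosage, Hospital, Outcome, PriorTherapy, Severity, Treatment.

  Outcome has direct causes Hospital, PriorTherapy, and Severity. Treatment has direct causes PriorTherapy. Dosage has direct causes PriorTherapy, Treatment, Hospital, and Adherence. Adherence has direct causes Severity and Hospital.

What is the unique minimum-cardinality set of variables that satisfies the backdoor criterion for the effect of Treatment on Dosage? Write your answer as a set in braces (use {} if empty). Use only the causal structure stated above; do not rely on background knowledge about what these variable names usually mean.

{PriorTherapy}

Variables eligible for adjustment (non-descendants of Treatment, excluding Treatment and Dosage): {Adherence, Hospital, Outcome, PriorTherapy, Severity}.
Backdoor paths from Treatment to Dosage:
  P1: Treatment <- PriorTherapy -> Outcome <- Hospital -> Adherence -> Dosage
  P2: Treatment <- PriorTherapy -> Outcome <- Hospital -> Dosage
  P3: Treatment <- PriorTherapy -> Outcome <- Severity -> Adherence <- Hospital -> Dosage
  P4: Treatment <- PriorTherapy -> Outcome <- Severity -> Adherence -> Dosage
  P5: Treatment <- PriorTherapy -> Dosage
The empty set is not sufficient: P5 (Treatment <- PriorTherapy -> Dosage) has no collider blocking it and no conditioned non-collider, so it is open.
Try {PriorTherapy}:
  P1: blocked at fork node PriorTherapy ∈ conditioning set.
  P2: blocked at fork node PriorTherapy ∈ conditioning set.
  P3: blocked at fork node PriorTherapy ∈ conditioning set.
  P4: blocked at fork node PriorTherapy ∈ conditioning set.
  P5: blocked at fork node PriorTherapy ∈ conditioning set.
{PriorTherapy} contains no descendant of Treatment and blocks every backdoor path.
No other singleton works — e.g. {Hospital} leaves P5 open — so {PriorTherapy} is the unique smallest valid adjustment set.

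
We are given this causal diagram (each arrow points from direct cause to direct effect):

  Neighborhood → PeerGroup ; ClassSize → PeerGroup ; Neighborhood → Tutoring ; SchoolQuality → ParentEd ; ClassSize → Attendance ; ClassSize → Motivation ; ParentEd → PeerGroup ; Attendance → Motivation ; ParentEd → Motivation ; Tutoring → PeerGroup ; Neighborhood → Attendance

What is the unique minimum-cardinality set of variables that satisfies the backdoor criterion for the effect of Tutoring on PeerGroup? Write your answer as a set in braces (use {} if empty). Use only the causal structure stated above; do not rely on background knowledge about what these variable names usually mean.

{Neighborhood}

Variables eligible for adjustment (non-descendants of Tutoring, excluding Tutoring and PeerGroup): {Attendance, ClassSize, Motivation, Neighborhood, ParentEd, SchoolQuality}.
Backdoor paths from Tutoring to PeerGroup:
  P1: Tutoring <- Neighborhood -> Attendance <- ClassSize -> Motivation <- ParentEd -> PeerGroup
  P2: Tutoring <- Neighborhood -> Attendance <- ClassSize -> PeerGroup
  P3: Tutoring <- Neighborhood -> Attendance -> Motivation <- ClassSize -> PeerGroup
  P4: Tutoring <- Neighborhood -> Attendance -> Motivation <- ParentEd -> PeerGroup
  P5: Tutoring <- Neighborhood -> PeerGroup
The empty set is not sufficient: P5 (Tutoring <- Neighborhood -> PeerGroup) has no collider blocking it and no conditioned non-collider, so it is open.
Try {Neighborhood}:
  P1: blocked at fork node Neighborhood ∈ conditioning set.
  P2: blocked at fork node Neighborhood ∈ conditioning set.
  P3: blocked at fork node Neighborhood ∈ conditioning set.
  P4: blocked at fork node Neighborhood ∈ conditioning set.
  P5: blocked at fork node Neighborhood ∈ conditioning set.
{Neighborhood} contains no descendant of Tutoring and blocks every backdoor path.
No other singleton works — e.g. {ClassSize} leaves P5 open — so {Neighborhood} is the unique smallest valid adjustment set.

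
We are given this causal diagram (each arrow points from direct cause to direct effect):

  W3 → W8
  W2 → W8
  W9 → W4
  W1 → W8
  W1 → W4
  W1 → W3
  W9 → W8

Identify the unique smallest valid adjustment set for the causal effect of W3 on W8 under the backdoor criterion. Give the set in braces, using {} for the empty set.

Variables eligible for adjustment (non-descendants of W3, excluding W3 and W8): {W1, W2, W4, W9}.
Backdoor paths from W3 to W8:
  P1: W3 <- W1 -> W4 <- W9 -> W8
  P2: W3 <- W1 -> W8
The empty set is not sufficient: P2 (W3 <- W1 -> W8) has no collider blocking it and no conditioned non-collider, so it is open.
Try {W1}:
  P1: blocked at fork node W1 ∈ conditioning set.
  P2: blocked at fork node W1 ∈ conditioning set.
{W1} contains no descendant of W3 and blocks every backdoor path.
No other singleton works — e.g. {W9} leaves P2 open — so {W1} is the unique smallest valid adjustment set.

{W1}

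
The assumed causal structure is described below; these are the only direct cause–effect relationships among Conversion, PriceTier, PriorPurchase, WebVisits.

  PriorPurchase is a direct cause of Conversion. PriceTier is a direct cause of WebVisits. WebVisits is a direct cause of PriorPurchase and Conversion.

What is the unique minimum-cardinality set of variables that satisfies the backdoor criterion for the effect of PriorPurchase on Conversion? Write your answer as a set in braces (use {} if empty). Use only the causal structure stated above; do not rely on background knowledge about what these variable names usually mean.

Variables eligible for adjustment (non-descendants of PriorPurchase, excluding PriorPurchase and Conversion): {PriceTier, WebVisits}.
Backdoor paths from PriorPurchase to Conversion:
  P1: PriorPurchase <- WebVisits -> Conversion
The empty set is not sufficient: P1 (PriorPurchase <- WebVisits -> Conversion) has no collider blocking it and no conditioned non-collider, so it is open.
Try {WebVisits}:
  P1: blocked at fork node WebVisits ∈ conditioning set.
{WebVisits} contains no descendant of PriorPurchase and blocks every backdoor path.
No other singleton works — e.g. {PriceTier} leaves P1 open — so {WebVisits} is the unique smallest valid adjustment set.

{WebVisits}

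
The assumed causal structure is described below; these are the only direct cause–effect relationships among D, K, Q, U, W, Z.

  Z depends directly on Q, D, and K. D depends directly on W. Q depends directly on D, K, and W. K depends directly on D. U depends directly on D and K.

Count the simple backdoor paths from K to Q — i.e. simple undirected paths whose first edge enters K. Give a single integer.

3

A backdoor path from K to Q is any simple undirected path whose first edge points into K (i.e. leaves K via a parent).
Parents of K: {D}.
Enumerating:
  P1: K <- D <- W -> Q
  P2: K <- D -> Q
  P3: K <- D -> Z <- Q
That exhausts the simple backdoor paths. Count: 3.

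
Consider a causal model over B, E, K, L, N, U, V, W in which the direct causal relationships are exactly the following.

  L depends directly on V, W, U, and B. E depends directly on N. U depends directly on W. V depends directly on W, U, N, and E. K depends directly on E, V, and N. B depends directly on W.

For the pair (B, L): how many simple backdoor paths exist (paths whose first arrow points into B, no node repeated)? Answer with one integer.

5

A backdoor path from B to L is any simple undirected path whose first edge points into B (i.e. leaves B via a parent).
Parents of B: {W}.
Enumerating:
  P1: B <- W -> U -> V -> L
  P2: B <- W -> U -> L
  P3: B <- W -> V <- U -> L
  P4: B <- W -> V -> L
  P5: B <- W -> L
That exhausts the simple backdoor paths. Count: 5.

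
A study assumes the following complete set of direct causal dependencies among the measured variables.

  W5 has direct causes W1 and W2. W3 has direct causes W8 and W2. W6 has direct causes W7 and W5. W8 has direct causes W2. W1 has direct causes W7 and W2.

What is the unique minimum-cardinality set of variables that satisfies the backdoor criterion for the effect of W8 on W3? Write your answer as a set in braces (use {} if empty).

{W2}

Variables eligible for adjustment (non-descendants of W8, excluding W8 and W3): {W1, W2, W5, W6, W7}.
Backdoor paths from W8 to W3:
  P1: W8 <- W2 -> W3
The empty set is not sufficient: P1 (W8 <- W2 -> W3) has no collider blocking it and no conditioned non-collider, so it is open.
Try {W2}:
  P1: blocked at fork node W2 ∈ conditioning set.
{W2} contains no descendant of W8 and blocks every backdoor path.
No other singleton works — e.g. {W7} leaves P1 open — so {W2} is the unique smallest valid adjustment set.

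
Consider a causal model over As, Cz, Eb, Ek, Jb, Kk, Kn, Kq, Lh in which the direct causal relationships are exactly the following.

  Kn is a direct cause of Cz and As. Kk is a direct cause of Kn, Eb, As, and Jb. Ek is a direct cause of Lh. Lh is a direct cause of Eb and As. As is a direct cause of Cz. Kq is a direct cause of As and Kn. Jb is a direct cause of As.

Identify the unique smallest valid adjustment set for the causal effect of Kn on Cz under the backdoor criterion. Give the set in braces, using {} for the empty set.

Variables eligible for adjustment (non-descendants of Kn, excluding Kn and Cz): {Eb, Ek, Jb, Kk, Kq, Lh}.
Backdoor paths from Kn to Cz:
  P1: Kn <- Kk -> Jb -> As -> Cz
  P2: Kn <- Kk -> As -> Cz
  P3: Kn <- Kk -> Eb <- Lh -> As -> Cz
  P4: Kn <- Kq -> As -> Cz
The empty set is not sufficient: P1 (Kn <- Kk -> Jb -> As -> Cz) has no collider blocking it and no conditioned non-collider, so it is open.
Try {Kk, Kq}:
  P1: blocked at fork node Kk ∈ conditioning set.
  P2: blocked at fork node Kk ∈ conditioning set.
  P3: blocked at fork node Kk ∈ conditioning set.
  P4: blocked at fork node Kq ∈ conditioning set.
{Kk, Kq} contains no descendant of Kn and blocks every backdoor path.
Every element of {Kk, Kq} is needed (dropping Kk leaves P1 open; dropping Kq leaves P4 open), so no proper subset is valid.
Among all size-2 subsets of the eligible variables, only {Kk, Kq} blocks every backdoor path, so it is the unique smallest valid adjustment set.

{Kk, Kq}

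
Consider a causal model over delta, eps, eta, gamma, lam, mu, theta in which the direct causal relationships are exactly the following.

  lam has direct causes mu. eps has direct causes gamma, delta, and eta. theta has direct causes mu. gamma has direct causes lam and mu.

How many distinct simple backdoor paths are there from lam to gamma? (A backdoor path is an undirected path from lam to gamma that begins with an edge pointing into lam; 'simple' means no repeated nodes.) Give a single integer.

1

A backdoor path from lam to gamma is any simple undirected path whose first edge points into lam (i.e. leaves lam via a parent).
Parents of lam: {mu}.
Enumerating:
  P1: lam <- mu -> gamma
That exhausts the simple backdoor paths. Count: 1.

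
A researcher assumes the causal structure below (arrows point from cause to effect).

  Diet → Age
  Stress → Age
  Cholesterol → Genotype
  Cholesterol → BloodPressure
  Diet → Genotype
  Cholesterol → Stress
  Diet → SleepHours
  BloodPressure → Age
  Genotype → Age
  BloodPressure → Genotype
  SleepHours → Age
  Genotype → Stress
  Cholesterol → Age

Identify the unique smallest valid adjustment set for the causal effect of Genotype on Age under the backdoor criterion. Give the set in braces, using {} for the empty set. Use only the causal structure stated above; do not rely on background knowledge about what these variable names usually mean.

{BloodPressure, Cholesterol, Diet}

Variables eligible for adjustment (non-descendants of Genotype, excluding Genotype and Age): {BloodPressure, Cholesterol, Diet, SleepHours}.
Backdoor paths from Genotype to Age:
  P1: Genotype <- Diet -> SleepHours -> Age
  P2: Genotype <- Diet -> Age
  P3: Genotype <- Cholesterol -> BloodPressure -> Age
  P4: Genotype <- Cholesterol -> Stress -> Age
  P5: Genotype <- Cholesterol -> Age
  P6: Genotype <- BloodPressure <- Cholesterol -> Stress -> Age
  P7: Genotype <- BloodPressure <- Cholesterol -> Age
  P8: Genotype <- BloodPressure -> Age
The empty set is not sufficient: P1 (Genotype <- Diet -> SleepHours -> Age) has no collider blocking it and no conditioned non-collider, so it is open.
Try {BloodPressure, Cholesterol, Diet}:
  P1: blocked at fork node Diet ∈ conditioning set.
  P2: blocked at fork node Diet ∈ conditioning set.
  P3: blocked at fork node Cholesterol ∈ conditioning set.
  P4: blocked at fork node Cholesterol ∈ conditioning set.
  P5: blocked at fork node Cholesterol ∈ conditioning set.
  P6: blocked at chain node BloodPressure ∈ conditioning set.
  P7: blocked at chain node BloodPressure ∈ conditioning set.
  P8: blocked at fork node BloodPressure ∈ conditioning set.
{BloodPressure, Cholesterol, Diet} contains no descendant of Genotype and blocks every backdoor path.
Every element of {BloodPressure, Cholesterol, Diet} is needed (dropping BloodPressure leaves P8 open; dropping Cholesterol leaves P4 open; dropping Diet leaves P1 open), so no proper subset is valid.
Among all size-3 subsets of the eligible variables, only {BloodPressure, Cholesterol, Diet} blocks every backdoor path, so it is the unique smallest valid adjustment set.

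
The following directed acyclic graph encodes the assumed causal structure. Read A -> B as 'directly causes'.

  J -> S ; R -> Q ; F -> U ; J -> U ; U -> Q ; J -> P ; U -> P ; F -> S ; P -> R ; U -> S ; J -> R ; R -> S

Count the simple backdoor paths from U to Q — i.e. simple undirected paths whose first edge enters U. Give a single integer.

A backdoor path from U to Q is any simple undirected path whose first edge points into U (i.e. leaves U via a parent).
Parents of U: {F, J}.
Enumerating:
  P1: U <- F -> S <- J -> P -> R -> Q
  P2: U <- F -> S <- J -> R -> Q
  P3: U <- F -> S <- R -> Q
  P4: U <- J -> P -> R -> Q
  P5: U <- J -> R -> Q
  P6: U <- J -> S <- R -> Q
That exhausts the simple backdoor paths. Count: 6.

6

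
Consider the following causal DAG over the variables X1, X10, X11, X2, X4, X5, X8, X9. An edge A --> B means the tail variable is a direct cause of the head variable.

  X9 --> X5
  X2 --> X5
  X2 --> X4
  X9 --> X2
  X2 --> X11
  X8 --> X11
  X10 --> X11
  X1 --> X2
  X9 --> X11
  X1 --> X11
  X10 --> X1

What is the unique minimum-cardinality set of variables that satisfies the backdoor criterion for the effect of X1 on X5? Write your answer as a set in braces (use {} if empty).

Variables eligible for adjustment (non-descendants of X1, excluding X1 and X5): {X10, X8, X9}.
Backdoor paths from X1 to X5:
  P1: X1 <- X10 -> X11 <- X9 -> X2 -> X5
  P2: X1 <- X10 -> X11 <- X9 -> X5
  P3: X1 <- X10 -> X11 <- X2 <- X9 -> X5
  P4: X1 <- X10 -> X11 <- X2 -> X5
Each backdoor path contains an unconditioned collider, so every path is already blocked with the empty conditioning set:
  P1: blocked at collider X11 (neither it nor any descendant is in the conditioning set).
  P2: blocked at collider X11 (neither it nor any descendant is in the conditioning set).
  P3: blocked at collider X11 (neither it nor any descendant is in the conditioning set).
  P4: blocked at collider X11 (neither it nor any descendant is in the conditioning set).
The empty set is therefore the unique smallest valid set.

{}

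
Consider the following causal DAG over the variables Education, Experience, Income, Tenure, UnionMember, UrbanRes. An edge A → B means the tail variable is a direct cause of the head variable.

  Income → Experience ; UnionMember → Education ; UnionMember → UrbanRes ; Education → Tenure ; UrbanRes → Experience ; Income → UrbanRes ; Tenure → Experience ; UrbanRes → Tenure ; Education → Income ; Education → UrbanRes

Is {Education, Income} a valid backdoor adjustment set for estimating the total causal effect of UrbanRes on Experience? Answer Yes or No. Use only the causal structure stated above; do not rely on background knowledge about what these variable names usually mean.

Backdoor paths from UrbanRes to Experience (paths whose first edge points into UrbanRes):
  P1: UrbanRes <- UnionMember -> Education -> Income -> Experience
  P2: UrbanRes <- UnionMember -> Education -> Tenure -> Experience
  P3: UrbanRes <- Education -> Income -> Experience
  P4: UrbanRes <- Education -> Tenure -> Experience
  P5: UrbanRes <- Income <- Education -> Tenure -> Experience
  P6: UrbanRes <- Income -> Experience
Condition 1 (no descendant of UrbanRes in the set): holds — descendants of UrbanRes are {Experience, Tenure}; none are in {Education, Income}.
Condition 2 (every backdoor path blocked by {Education, Income}):
  P1: blocked at chain node Education ∈ conditioning set.
  P2: blocked at chain node Education ∈ conditioning set.
  P3: blocked at fork node Education ∈ conditioning set.
  P4: blocked at fork node Education ∈ conditioning set.
  P5: blocked at chain node Income ∈ conditioning set.
  P6: blocked at fork node Income ∈ conditioning set.
{Education, Income} satisfies the backdoor criterion.

Yes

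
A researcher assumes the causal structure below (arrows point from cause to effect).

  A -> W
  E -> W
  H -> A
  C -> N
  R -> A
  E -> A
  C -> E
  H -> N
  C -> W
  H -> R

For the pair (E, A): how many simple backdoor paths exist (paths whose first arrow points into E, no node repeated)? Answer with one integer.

3

A backdoor path from E to A is any simple undirected path whose first edge points into E (i.e. leaves E via a parent).
Parents of E: {C}.
Enumerating:
  P1: E <- C -> N <- H -> R -> A
  P2: E <- C -> N <- H -> A
  P3: E <- C -> W <- A
That exhausts the simple backdoor paths. Count: 3.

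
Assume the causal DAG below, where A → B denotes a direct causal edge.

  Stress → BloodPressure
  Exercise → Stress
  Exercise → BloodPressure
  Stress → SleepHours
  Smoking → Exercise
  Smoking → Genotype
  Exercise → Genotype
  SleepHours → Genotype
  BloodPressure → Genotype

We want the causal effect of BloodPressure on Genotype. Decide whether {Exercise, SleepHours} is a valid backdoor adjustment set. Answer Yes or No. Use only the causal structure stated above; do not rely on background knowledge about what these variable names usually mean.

Yes

Backdoor paths from BloodPressure to Genotype (paths whose first edge points into BloodPressure):
  P1: BloodPressure <- Exercise <- Smoking -> Genotype
  P2: BloodPressure <- Exercise -> Stress -> SleepHours -> Genotype
  P3: BloodPressure <- Exercise -> Genotype
  P4: BloodPressure <- Stress <- Exercise <- Smoking -> Genotype
  P5: BloodPressure <- Stress <- Exercise -> Genotype
  P6: BloodPressure <- Stress -> SleepHours -> Genotype
Condition 1 (no descendant of BloodPressure in the set): holds — descendants of BloodPressure are {Genotype}; none are in {Exercise, SleepHours}.
Condition 2 (every backdoor path blocked by {Exercise, SleepHours}):
  P1: blocked at chain node Exercise ∈ conditioning set.
  P2: blocked at fork node Exercise ∈ conditioning set.
  P3: blocked at fork node Exercise ∈ conditioning set.
  P4: blocked at chain node Exercise ∈ conditioning set.
  P5: blocked at fork node Exercise ∈ conditioning set.
  P6: blocked at chain node SleepHours ∈ conditioning set.
{Exercise, SleepHours} satisfies the backdoor criterion.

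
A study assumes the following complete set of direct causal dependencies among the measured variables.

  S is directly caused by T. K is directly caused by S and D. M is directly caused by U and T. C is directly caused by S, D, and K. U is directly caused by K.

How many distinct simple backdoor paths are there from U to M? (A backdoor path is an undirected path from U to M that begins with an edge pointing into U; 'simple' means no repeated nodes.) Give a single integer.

A backdoor path from U to M is any simple undirected path whose first edge points into U (i.e. leaves U via a parent).
Parents of U: {K}.
Enumerating:
  P1: U <- K <- D -> C <- S <- T -> M
  P2: U <- K <- S <- T -> M
  P3: U <- K -> C <- S <- T -> M
That exhausts the simple backdoor paths. Count: 3.

3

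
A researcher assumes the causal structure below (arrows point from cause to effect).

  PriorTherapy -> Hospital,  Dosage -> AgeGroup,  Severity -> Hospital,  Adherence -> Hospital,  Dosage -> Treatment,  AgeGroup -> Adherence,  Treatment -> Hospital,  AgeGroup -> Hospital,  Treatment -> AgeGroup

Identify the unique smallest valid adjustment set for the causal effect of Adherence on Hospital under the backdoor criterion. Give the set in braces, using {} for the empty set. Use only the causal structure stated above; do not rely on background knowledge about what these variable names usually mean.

Variables eligible for adjustment (non-descendants of Adherence, excluding Adherence and Hospital): {AgeGroup, Dosage, PriorTherapy, Severity, Treatment}.
Backdoor paths from Adherence to Hospital:
  P1: Adherence <- AgeGroup <- Dosage -> Treatment -> Hospital
  P2: Adherence <- AgeGroup <- Treatment -> Hospital
  P3: Adherence <- AgeGroup -> Hospital
The empty set is not sufficient: P1 (Adherence <- AgeGroup <- Dosage -> Treatment -> Hospital) has no collider blocking it and no conditioned non-collider, so it is open.
Try {AgeGroup}:
  P1: blocked at chain node AgeGroup ∈ conditioning set.
  P2: blocked at chain node AgeGroup ∈ conditioning set.
  P3: blocked at fork node AgeGroup ∈ conditioning set.
{AgeGroup} contains no descendant of Adherence and blocks every backdoor path.
No other singleton works — e.g. {Dosage} leaves P2 open — so {AgeGroup} is the unique smallest valid adjustment set.

{AgeGroup}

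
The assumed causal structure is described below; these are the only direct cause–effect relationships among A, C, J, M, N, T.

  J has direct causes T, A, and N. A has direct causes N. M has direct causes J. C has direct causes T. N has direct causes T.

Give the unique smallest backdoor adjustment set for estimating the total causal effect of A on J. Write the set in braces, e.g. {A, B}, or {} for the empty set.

{N}

Variables eligible for adjustment (non-descendants of A, excluding A and J): {C, N, T}.
Backdoor paths from A to J:
  P1: A <- N <- T -> J
  P2: A <- N -> J
The empty set is not sufficient: P1 (A <- N <- T -> J) has no collider blocking it and no conditioned non-collider, so it is open.
Try {N}:
  P1: blocked at chain node N ∈ conditioning set.
  P2: blocked at fork node N ∈ conditioning set.
{N} contains no descendant of A and blocks every backdoor path.
No other singleton works — e.g. {T} leaves P2 open — so {N} is the unique smallest valid adjustment set.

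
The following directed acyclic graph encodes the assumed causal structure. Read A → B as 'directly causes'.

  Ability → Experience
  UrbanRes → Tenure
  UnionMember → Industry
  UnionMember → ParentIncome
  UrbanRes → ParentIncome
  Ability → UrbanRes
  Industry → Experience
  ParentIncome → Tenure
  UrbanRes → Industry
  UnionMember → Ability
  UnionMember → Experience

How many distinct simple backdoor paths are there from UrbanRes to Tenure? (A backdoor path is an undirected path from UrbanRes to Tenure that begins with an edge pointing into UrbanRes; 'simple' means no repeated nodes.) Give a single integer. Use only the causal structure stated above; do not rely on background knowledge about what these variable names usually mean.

3

A backdoor path from UrbanRes to Tenure is any simple undirected path whose first edge points into UrbanRes (i.e. leaves UrbanRes via a parent).
Parents of UrbanRes: {Ability}.
Enumerating:
  P1: UrbanRes <- Ability <- UnionMember -> ParentIncome -> Tenure
  P2: UrbanRes <- Ability -> Experience <- UnionMember -> ParentIncome -> Tenure
  P3: UrbanRes <- Ability -> Experience <- Industry <- UnionMember -> ParentIncome -> Tenure
That exhausts the simple backdoor paths. Count: 3.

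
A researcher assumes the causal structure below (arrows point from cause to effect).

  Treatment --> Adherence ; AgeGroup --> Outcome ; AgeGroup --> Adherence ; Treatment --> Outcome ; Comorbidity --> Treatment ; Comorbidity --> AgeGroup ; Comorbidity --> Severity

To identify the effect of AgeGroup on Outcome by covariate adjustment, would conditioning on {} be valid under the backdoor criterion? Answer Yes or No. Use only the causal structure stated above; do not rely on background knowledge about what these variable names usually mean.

No

Backdoor paths from AgeGroup to Outcome (paths whose first edge points into AgeGroup):
  P1: AgeGroup <- Comorbidity -> Treatment -> Outcome
Condition 1 (no descendant of AgeGroup in the set): holds — descendants of AgeGroup are {Adherence, Outcome}; none are in {}.
Condition 2 (every backdoor path blocked by {}):
  P1: open — no interior node is in the conditioning set.
{} does not satisfy the backdoor criterion.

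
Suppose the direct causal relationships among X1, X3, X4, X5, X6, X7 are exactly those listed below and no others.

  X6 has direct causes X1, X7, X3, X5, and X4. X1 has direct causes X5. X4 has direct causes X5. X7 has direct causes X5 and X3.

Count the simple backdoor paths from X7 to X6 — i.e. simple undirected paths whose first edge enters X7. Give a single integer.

A backdoor path from X7 to X6 is any simple undirected path whose first edge points into X7 (i.e. leaves X7 via a parent).
Parents of X7: {X3, X5}.
Enumerating:
  P1: X7 <- X3 -> X6
  P2: X7 <- X5 -> X4 -> X6
  P3: X7 <- X5 -> X1 -> X6
  P4: X7 <- X5 -> X6
That exhausts the simple backdoor paths. Count: 4.

4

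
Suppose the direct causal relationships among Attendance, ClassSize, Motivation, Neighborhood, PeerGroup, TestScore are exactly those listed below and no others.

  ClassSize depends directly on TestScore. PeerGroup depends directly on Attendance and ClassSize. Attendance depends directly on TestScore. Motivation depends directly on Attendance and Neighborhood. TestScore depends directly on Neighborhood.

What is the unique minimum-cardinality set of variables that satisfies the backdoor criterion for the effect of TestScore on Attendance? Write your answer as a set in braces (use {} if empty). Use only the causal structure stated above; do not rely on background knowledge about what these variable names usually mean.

Variables eligible for adjustment (non-descendants of TestScore, excluding TestScore and Attendance): {Neighborhood}.
Backdoor paths from TestScore to Attendance:
  P1: TestScore <- Neighborhood -> Motivation <- Attendance
Each backdoor path contains an unconditioned collider, so every path is already blocked with the empty conditioning set:
  P1: blocked at collider Motivation (neither it nor any descendant is in the conditioning set).
The empty set is therefore the unique smallest valid set.

{}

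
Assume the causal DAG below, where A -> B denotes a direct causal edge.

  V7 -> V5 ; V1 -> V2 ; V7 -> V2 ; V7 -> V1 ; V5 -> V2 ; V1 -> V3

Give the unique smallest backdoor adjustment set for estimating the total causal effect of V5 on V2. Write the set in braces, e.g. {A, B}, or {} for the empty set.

{V7}

Variables eligible for adjustment (non-descendants of V5, excluding V5 and V2): {V1, V3, V7}.
Backdoor paths from V5 to V2:
  P1: V5 <- V7 -> V1 -> V2
  P2: V5 <- V7 -> V2
The empty set is not sufficient: P1 (V5 <- V7 -> V1 -> V2) has no collider blocking it and no conditioned non-collider, so it is open.
Try {V7}:
  P1: blocked at fork node V7 ∈ conditioning set.
  P2: blocked at fork node V7 ∈ conditioning set.
{V7} contains no descendant of V5 and blocks every backdoor path.
No other singleton works — e.g. {V1} leaves P2 open — so {V7} is the unique smallest valid adjustment set.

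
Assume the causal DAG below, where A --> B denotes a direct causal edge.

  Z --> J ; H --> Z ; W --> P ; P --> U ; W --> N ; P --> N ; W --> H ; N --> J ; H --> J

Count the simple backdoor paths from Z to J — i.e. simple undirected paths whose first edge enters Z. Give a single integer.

3

A backdoor path from Z to J is any simple undirected path whose first edge points into Z (i.e. leaves Z via a parent).
Parents of Z: {H}.
Enumerating:
  P1: Z <- H <- W -> P -> N -> J
  P2: Z <- H <- W -> N -> J
  P3: Z <- H -> J
That exhausts the simple backdoor paths. Count: 3.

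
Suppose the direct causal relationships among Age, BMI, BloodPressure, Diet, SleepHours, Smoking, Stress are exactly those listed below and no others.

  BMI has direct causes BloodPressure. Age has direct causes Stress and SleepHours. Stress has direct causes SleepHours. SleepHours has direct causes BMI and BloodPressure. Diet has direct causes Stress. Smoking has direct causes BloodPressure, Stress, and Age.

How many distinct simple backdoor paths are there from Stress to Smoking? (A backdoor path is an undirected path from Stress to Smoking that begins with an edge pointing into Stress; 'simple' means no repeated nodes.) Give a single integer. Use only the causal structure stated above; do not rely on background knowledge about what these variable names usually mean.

3

A backdoor path from Stress to Smoking is any simple undirected path whose first edge points into Stress (i.e. leaves Stress via a parent).
Parents of Stress: {SleepHours}.
Enumerating:
  P1: Stress <- SleepHours <- BloodPressure -> Smoking
  P2: Stress <- SleepHours <- BMI <- BloodPressure -> Smoking
  P3: Stress <- SleepHours -> Age -> Smoking
That exhausts the simple backdoor paths. Count: 3.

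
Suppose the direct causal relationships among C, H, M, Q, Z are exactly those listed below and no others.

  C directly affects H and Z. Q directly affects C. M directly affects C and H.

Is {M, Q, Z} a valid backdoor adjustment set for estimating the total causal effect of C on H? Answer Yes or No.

No

Backdoor paths from C to H (paths whose first edge points into C):
  P1: C <- M -> H
Condition 1 (no descendant of C in the set): FAILS — Z is a descendant of C.
Condition 2 (every backdoor path blocked by {M, Q, Z}):
  P1: blocked at fork node M ∈ conditioning set.
{M, Q, Z} does not satisfy the backdoor criterion.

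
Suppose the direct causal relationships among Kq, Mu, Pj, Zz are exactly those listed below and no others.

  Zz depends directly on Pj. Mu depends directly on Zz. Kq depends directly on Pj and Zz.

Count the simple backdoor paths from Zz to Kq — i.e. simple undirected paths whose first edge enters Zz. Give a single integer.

1

A backdoor path from Zz to Kq is any simple undirected path whose first edge points into Zz (i.e. leaves Zz via a parent).
Parents of Zz: {Pj}.
Enumerating:
  P1: Zz <- Pj -> Kq
That exhausts the simple backdoor paths. Count: 1.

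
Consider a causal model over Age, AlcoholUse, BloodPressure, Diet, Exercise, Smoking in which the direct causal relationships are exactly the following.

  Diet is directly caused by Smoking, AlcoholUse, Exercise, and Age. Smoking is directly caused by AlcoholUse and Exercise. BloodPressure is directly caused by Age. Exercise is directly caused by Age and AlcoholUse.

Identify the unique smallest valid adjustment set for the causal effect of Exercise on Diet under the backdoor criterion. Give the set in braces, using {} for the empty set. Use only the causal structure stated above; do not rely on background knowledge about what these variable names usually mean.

Variables eligible for adjustment (non-descendants of Exercise, excluding Exercise and Diet): {Age, AlcoholUse, BloodPressure}.
Backdoor paths from Exercise to Diet:
  P1: Exercise <- Age -> Diet
  P2: Exercise <- AlcoholUse -> Smoking -> Diet
  P3: Exercise <- AlcoholUse -> Diet
The empty set is not sufficient: P1 (Exercise <- Age -> Diet) has no collider blocking it and no conditioned non-collider, so it is open.
Try {Age, AlcoholUse}:
  P1: blocked at fork node Age ∈ conditioning set.
  P2: blocked at fork node AlcoholUse ∈ conditioning set.
  P3: blocked at fork node AlcoholUse ∈ conditioning set.
{Age, AlcoholUse} contains no descendant of Exercise and blocks every backdoor path.
Every element of {Age, AlcoholUse} is needed (dropping Age leaves P1 open; dropping AlcoholUse leaves P2 open), so no proper subset is valid.
Among all size-2 subsets of the eligible variables, only {Age, AlcoholUse} blocks every backdoor path, so it is the unique smallest valid adjustment set.

{Age, AlcoholUse}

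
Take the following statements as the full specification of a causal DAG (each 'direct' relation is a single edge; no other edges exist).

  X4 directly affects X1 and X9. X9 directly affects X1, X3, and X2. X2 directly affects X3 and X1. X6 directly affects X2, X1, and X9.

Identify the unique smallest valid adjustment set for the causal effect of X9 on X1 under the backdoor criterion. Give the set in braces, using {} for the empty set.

{X4, X6}

Variables eligible for adjustment (non-descendants of X9, excluding X9 and X1): {X4, X6}.
Backdoor paths from X9 to X1:
  P1: X9 <- X4 -> X1
  P2: X9 <- X6 -> X2 -> X1
  P3: X9 <- X6 -> X1
The empty set is not sufficient: P1 (X9 <- X4 -> X1) has no collider blocking it and no conditioned non-collider, so it is open.
Try {X4, X6}:
  P1: blocked at fork node X4 ∈ conditioning set.
  P2: blocked at fork node X6 ∈ conditioning set.
  P3: blocked at fork node X6 ∈ conditioning set.
{X4, X6} contains no descendant of X9 and blocks every backdoor path.
Every element of {X4, X6} is needed (dropping X4 leaves P1 open; dropping X6 leaves P2 open), so no proper subset is valid.
Among all size-2 subsets of the eligible variables, only {X4, X6} blocks every backdoor path, so it is the unique smallest valid adjustment set.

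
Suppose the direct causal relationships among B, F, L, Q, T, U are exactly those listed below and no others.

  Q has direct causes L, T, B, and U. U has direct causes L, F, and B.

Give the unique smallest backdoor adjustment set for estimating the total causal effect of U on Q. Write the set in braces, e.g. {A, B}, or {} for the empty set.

{B, L}

Variables eligible for adjustment (non-descendants of U, excluding U and Q): {B, F, L, T}.
Backdoor paths from U to Q:
  P1: U <- B -> Q
  P2: U <- L -> Q
The empty set is not sufficient: P1 (U <- B -> Q) has no collider blocking it and no conditioned non-collider, so it is open.
Try {B, L}:
  P1: blocked at fork node B ∈ conditioning set.
  P2: blocked at fork node L ∈ conditioning set.
{B, L} contains no descendant of U and blocks every backdoor path.
Every element of {B, L} is needed (dropping B leaves P1 open; dropping L leaves P2 open), so no proper subset is valid.
Among all size-2 subsets of the eligible variables, only {B, L} blocks every backdoor path, so it is the unique smallest valid adjustment set.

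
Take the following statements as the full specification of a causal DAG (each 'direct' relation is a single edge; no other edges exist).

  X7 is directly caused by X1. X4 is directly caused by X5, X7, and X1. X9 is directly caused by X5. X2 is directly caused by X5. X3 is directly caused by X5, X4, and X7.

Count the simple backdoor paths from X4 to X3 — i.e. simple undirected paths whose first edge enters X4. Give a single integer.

3

A backdoor path from X4 to X3 is any simple undirected path whose first edge points into X4 (i.e. leaves X4 via a parent).
Parents of X4: {X1, X5, X7}.
Enumerating:
  P1: X4 <- X1 -> X7 -> X3
  P2: X4 <- X5 -> X3
  P3: X4 <- X7 -> X3
That exhausts the simple backdoor paths. Count: 3.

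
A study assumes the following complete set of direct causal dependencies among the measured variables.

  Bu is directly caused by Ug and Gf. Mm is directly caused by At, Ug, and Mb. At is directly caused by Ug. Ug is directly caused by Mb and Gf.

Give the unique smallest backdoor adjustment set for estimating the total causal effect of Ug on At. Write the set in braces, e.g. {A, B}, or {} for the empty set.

Variables eligible for adjustment (non-descendants of Ug, excluding Ug and At): {Gf, Mb}.
Backdoor paths from Ug to At:
  P1: Ug <- Mb -> Mm <- At
Each backdoor path contains an unconditioned collider, so every path is already blocked with the empty conditioning set:
  P1: blocked at collider Mm (neither it nor any descendant is in the conditioning set).
The empty set is therefore the unique smallest valid set.

{}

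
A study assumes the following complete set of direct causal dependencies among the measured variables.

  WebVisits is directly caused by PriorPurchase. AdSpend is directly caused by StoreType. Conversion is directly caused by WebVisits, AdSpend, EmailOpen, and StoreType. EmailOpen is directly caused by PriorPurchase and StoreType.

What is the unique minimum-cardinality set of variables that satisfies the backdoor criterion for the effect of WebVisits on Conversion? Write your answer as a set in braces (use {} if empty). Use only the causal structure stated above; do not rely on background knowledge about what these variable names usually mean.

{PriorPurchase}

Variables eligible for adjustment (non-descendants of WebVisits, excluding WebVisits and Conversion): {AdSpend, EmailOpen, PriorPurchase, StoreType}.
Backdoor paths from WebVisits to Conversion:
  P1: WebVisits <- PriorPurchase -> EmailOpen <- StoreType -> AdSpend -> Conversion
  P2: WebVisits <- PriorPurchase -> EmailOpen <- StoreType -> Conversion
  P3: WebVisits <- PriorPurchase -> EmailOpen -> Conversion
The empty set is not sufficient: P3 (WebVisits <- PriorPurchase -> EmailOpen -> Conversion) has no collider blocking it and no conditioned non-collider, so it is open.
Try {PriorPurchase}:
  P1: blocked at fork node PriorPurchase ∈ conditioning set.
  P2: blocked at fork node PriorPurchase ∈ conditioning set.
  P3: blocked at fork node PriorPurchase ∈ conditioning set.
{PriorPurchase} contains no descendant of WebVisits and blocks every backdoor path.
No other singleton works — e.g. {StoreType} leaves P3 open — so {PriorPurchase} is the unique smallest valid adjustment set.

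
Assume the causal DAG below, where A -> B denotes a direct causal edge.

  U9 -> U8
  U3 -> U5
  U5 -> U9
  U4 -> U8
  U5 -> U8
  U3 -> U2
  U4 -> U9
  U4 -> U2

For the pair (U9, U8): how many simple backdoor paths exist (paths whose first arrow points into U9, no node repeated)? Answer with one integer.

4

A backdoor path from U9 to U8 is any simple undirected path whose first edge points into U9 (i.e. leaves U9 via a parent).
Parents of U9: {U4, U5}.
Enumerating:
  P1: U9 <- U4 -> U8
  P2: U9 <- U4 -> U2 <- U3 -> U5 -> U8
  P3: U9 <- U5 <- U3 -> U2 <- U4 -> U8
  P4: U9 <- U5 -> U8
That exhausts the simple backdoor paths. Count: 4.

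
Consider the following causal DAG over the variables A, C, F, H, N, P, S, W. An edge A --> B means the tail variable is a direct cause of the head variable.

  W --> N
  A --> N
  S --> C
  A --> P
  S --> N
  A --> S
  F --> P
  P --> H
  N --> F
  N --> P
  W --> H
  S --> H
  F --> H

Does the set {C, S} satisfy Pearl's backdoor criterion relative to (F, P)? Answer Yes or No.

Backdoor paths from F to P (paths whose first edge points into F):
  P1: F <- N <- A -> S -> H <- P
  P2: F <- N <- A -> P
  P3: F <- N <- S <- A -> P
  P4: F <- N <- S -> H <- P
  P5: F <- N <- W -> H <- S <- A -> P
  P6: F <- N <- W -> H <- P
  P7: F <- N -> P
Condition 1 (no descendant of F in the set): holds — descendants of F are {H, P}; none are in {C, S}.
Condition 2 (every backdoor path blocked by {C, S}):
  P1: blocked at chain node S ∈ conditioning set.
  P2: open — no interior node is in the conditioning set.
  P3: blocked at chain node S ∈ conditioning set.
  P4: blocked at fork node S ∈ conditioning set.
  P5: blocked at collider H (neither it nor any descendant is in the conditioning set).
  P6: blocked at collider H (neither it nor any descendant is in the conditioning set).
  P7: open — no interior node is in the conditioning set.
{C, S} does not satisfy the backdoor criterion.

No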